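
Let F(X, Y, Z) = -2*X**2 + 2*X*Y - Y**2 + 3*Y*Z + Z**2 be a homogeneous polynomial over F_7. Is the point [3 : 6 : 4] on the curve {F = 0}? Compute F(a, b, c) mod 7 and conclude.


F(3,6,4) ≡ 0 (mod 7); P is on the curve.

Evaluate F(3, 6, 4) term-by-term (mod 7).
  -2*X**2 ↦ -2·9·1·1 = -18
  2*X*Y ↦ 2·3·6·1 = 36
  -Y**2 ↦ -1·1·36·1 = -36
  3*Y*Z ↦ 3·1·6·4 = 72
  Z**2 ↦ 1·1·1·16 = 16
Sum: F(3, 6, 4) = (-18) + (36) + (-36) + (72) + (16) = 70.
Reducing mod 7: 70 ≡ 0 (mod 7).
Since F(a, b, c) ≡ 0 (mod 7), P lies on the curve.


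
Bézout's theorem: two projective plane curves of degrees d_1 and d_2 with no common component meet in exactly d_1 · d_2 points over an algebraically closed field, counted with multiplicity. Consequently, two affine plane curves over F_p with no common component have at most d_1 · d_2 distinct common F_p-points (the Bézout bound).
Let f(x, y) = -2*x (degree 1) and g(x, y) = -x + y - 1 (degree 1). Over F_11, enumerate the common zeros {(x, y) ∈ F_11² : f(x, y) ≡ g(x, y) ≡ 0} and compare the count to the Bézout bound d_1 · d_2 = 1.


Common zeros: {(0, 1)}; count = 1; Bézout bound = 1.

deg(f) = 1, deg(g) = 1, so Bézout bound = 1.
Scan x ∈ F_11. For each x, list the y ∈ F_11 with f(x, y) ≡ 0 and those with g(x, y) ≡ 0 (mod 11); the common zeros in that column are the intersection.
  x = 0: f ≡ 0 at y ∈ {0, 1, 2, 3, 4, 5, 6, 7, 8, 9, 10}; g ≡ 0 at y ∈ {1}; common: {1}.
  x = 1: f ≡ 0 at y ∈ ∅; g ≡ 0 at y ∈ {2}; common: ∅.
  x = 2: f ≡ 0 at y ∈ ∅; g ≡ 0 at y ∈ {3}; common: ∅.
  x = 3: f ≡ 0 at y ∈ ∅; g ≡ 0 at y ∈ {4}; common: ∅.
  x = 4: f ≡ 0 at y ∈ ∅; g ≡ 0 at y ∈ {5}; common: ∅.
  x = 5: f ≡ 0 at y ∈ ∅; g ≡ 0 at y ∈ {6}; common: ∅.
  x = 6: f ≡ 0 at y ∈ ∅; g ≡ 0 at y ∈ {7}; common: ∅.
  x = 7: f ≡ 0 at y ∈ ∅; g ≡ 0 at y ∈ {8}; common: ∅.
  x = 8: f ≡ 0 at y ∈ ∅; g ≡ 0 at y ∈ {9}; common: ∅.
  x = 9: f ≡ 0 at y ∈ ∅; g ≡ 0 at y ∈ {10}; common: ∅.
  x = 10: f ≡ 0 at y ∈ ∅; g ≡ 0 at y ∈ {0}; common: ∅.
Collecting: common zeros = {(0, 1)}, so the count is 1.
Comparison with the Bézout bound: 1 ≤ 1 = deg(f)·deg(g), as expected for curves with no common component (the bound is attained).


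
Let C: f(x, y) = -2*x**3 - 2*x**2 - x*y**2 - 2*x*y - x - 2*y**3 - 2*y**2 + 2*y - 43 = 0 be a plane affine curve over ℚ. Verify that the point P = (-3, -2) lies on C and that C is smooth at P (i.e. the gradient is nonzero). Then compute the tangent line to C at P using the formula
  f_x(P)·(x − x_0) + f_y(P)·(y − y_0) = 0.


Tangent line at P: -43*x - 20*y - 169 = 0.

Step 1: f(-3, -2) = 0, so P lies on C.
Step 2: partial derivatives
  f_x(x, y) = -6*x**2 - 4*x - y**2 - 2*y - 1, f_y(x, y) = -2*x*y - 2*x - 6*y**2 - 4*y + 2.
  f_x(P) = -43, f_y(P) = -20 (gradient nonzero, so P is smooth).
Step 3: tangent line at P: -43·(x − -3) + -20·(y − -2) = 0.
Expanding: -43*x - 20*y - 169 = 0.


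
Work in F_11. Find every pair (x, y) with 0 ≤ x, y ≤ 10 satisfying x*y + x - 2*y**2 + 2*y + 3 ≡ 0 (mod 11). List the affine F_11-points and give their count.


Affine F_11-points: {(2, 4), (2, 9), (4, 1), (4, 2), (5, 3), (5, 6), (6, 7), (6, 8), (8, 0), (8, 5)}; count = 10.

For each of the 121 pairs (x, y) ∈ F_11², evaluate f(x, y) mod 11. Record the zeros.
  x = 0: [0↦3, 1↦3, 2↦10, 3↦2, 4↦1, 5↦7, 6↦9, 7↦7, 8↦1, 9↦2, 10↦10]  zeros at y ∈ ∅
  x = 1: [0↦4, 1↦5, 2↦2, 3↦6, 4↦6, 5↦2, 6↦5, 7↦4, 8↦10, 9↦1, 10↦10]  zeros at y ∈ ∅
  x = 2: [0↦5, 1↦7, 2↦5, 3↦10, 4↦0, 5↦8, 6↦1, 7↦1, 8↦8, 9↦0, 10↦10]  zeros at y ∈ {4, 9}
  x = 3: [0↦6, 1↦9, 2↦8, 3↦3, 4↦5, 5↦3, 6↦8, 7↦9, 8↦6, 9↦10, 10↦10]  zeros at y ∈ ∅
  x = 4: [0↦7, 1↦0, 2↦0, 3↦7, 4↦10, 5↦9, 6↦4, 7↦6, 8↦4, 9↦9, 10↦10]  zeros at y ∈ {1, 2}
  x = 5: [0↦8, 1↦2, 2↦3, 3↦0, 4↦4, 5↦4, 6↦0, 7↦3, 8↦2, 9↦8, 10↦10]  zeros at y ∈ {3, 6}
  x = 6: [0↦9, 1↦4, 2↦6, 3↦4, 4↦9, 5↦10, 6↦7, 7↦0, 8↦0, 9↦7, 10↦10]  zeros at y ∈ {7, 8}
  x = 7: [0↦10, 1↦6, 2↦9, 3↦8, 4↦3, 5↦5, 6↦3, 7↦8, 8↦9, 9↦6, 10↦10]  zeros at y ∈ ∅
  x = 8: [0↦0, 1↦8, 2↦1, 3↦1, 4↦8, 5↦0, 6↦10, 7↦5, 8↦7, 9↦5, 10↦10]  zeros at y ∈ {0, 5}
  x = 9: [0↦1, 1↦10, 2↦4, 3↦5, 4↦2, 5↦6, 6↦6, 7↦2, 8↦5, 9↦4, 10↦10]  zeros at y ∈ ∅
  x = 10: [0↦2, 1↦1, 2↦7, 3↦9, 4↦7, 5↦1, 6↦2, 7↦10, 8↦3, 9↦3, 10↦10]  zeros at y ∈ ∅
Collecting zeros: affine points = {(2, 4), (2, 9), (4, 1), (4, 2), (5, 3), (5, 6), (6, 7), (6, 8), (8, 0), (8, 5)}.
Total count |C(F_11)_aff| = 10.


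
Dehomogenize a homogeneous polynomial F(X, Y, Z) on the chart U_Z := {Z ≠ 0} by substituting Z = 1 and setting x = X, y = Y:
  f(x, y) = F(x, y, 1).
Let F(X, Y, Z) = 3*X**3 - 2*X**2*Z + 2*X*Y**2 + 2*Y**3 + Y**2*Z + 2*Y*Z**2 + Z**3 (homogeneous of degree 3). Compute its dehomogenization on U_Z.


f(x, y) = 3*x**3 - 2*x**2 + 2*x*y**2 + 2*y**3 + y**2 + 2*y + 1

On U_Z we set Z = 1. Each monomial c·X^i·Y^j·Z^k in F becomes c·x^i·y^j·1^k = c·x^i·y^j.
Substituting Z = 1: F(X, Y, 1) = 3*x**3 - 2*x**2 + 2*x*y**2 + 2*y**3 + y**2 + 2*y + 1.
Note: deg(f) ≤ deg(F) = 3; strict inequality happens when F is divisible by Z (lost terms).


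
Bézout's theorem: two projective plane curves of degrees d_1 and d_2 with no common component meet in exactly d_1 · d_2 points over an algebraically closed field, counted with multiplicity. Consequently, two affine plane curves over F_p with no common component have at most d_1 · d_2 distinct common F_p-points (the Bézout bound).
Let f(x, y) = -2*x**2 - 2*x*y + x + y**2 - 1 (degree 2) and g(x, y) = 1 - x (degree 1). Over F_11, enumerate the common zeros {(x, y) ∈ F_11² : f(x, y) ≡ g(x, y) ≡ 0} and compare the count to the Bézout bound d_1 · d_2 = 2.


Common zeros: {(1, 6), (1, 7)}; count = 2; Bézout bound = 2.

deg(f) = 2, deg(g) = 1, so Bézout bound = 2.
Scan x ∈ F_11. For each x, list the y ∈ F_11 with f(x, y) ≡ 0 and those with g(x, y) ≡ 0 (mod 11); the common zeros in that column are the intersection.
  x = 0: f ≡ 0 at y ∈ {1, 10}; g ≡ 0 at y ∈ ∅; common: ∅.
  x = 1: f ≡ 0 at y ∈ {6, 7}; g ≡ 0 at y ∈ {0, 1, 2, 3, 4, 5, 6, 7, 8, 9, 10}; common: {6, 7}.
  x = 2: f ≡ 0 at y ∈ {2}; g ≡ 0 at y ∈ ∅; common: ∅.
  x = 3: f ≡ 0 at y ∈ {8, 9}; g ≡ 0 at y ∈ ∅; common: ∅.
  x = 4: f ≡ 0 at y ∈ {3, 5}; g ≡ 0 at y ∈ ∅; common: ∅.
  x = 5: f ≡ 0 at y ∈ {1, 9}; g ≡ 0 at y ∈ ∅; common: ∅.
  x = 6: f ≡ 0 at y ∈ {4, 8}; g ≡ 0 at y ∈ ∅; common: ∅.
  x = 7: f ≡ 0 at y ∈ {4, 10}; g ≡ 0 at y ∈ ∅; common: ∅.
  x = 8: f ≡ 0 at y ∈ {0, 5}; g ≡ 0 at y ∈ ∅; common: ∅.
  x = 9: f ≡ 0 at y ∈ {0, 7}; g ≡ 0 at y ∈ ∅; common: ∅.
  x = 10: f ≡ 0 at y ∈ {3, 6}; g ≡ 0 at y ∈ ∅; common: ∅.
Collecting: common zeros = {(1, 6), (1, 7)}, so the count is 2.
Comparison with the Bézout bound: 2 ≤ 2 = deg(f)·deg(g), as expected for curves with no common component (the bound is attained).


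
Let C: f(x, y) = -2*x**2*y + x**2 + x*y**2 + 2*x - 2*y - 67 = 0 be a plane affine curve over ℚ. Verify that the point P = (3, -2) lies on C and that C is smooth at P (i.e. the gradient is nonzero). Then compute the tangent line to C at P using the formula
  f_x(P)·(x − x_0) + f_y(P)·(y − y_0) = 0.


Tangent line at P: 36*x - 32*y - 172 = 0.

Step 1: f(3, -2) = 0, so P lies on C.
Step 2: partial derivatives
  f_x(x, y) = -4*x*y + 2*x + y**2 + 2, f_y(x, y) = -2*x**2 + 2*x*y - 2.
  f_x(P) = 36, f_y(P) = -32 (gradient nonzero, so P is smooth).
Step 3: tangent line at P: 36·(x − 3) + -32·(y − -2) = 0.
Expanding: 36*x - 32*y - 172 = 0.


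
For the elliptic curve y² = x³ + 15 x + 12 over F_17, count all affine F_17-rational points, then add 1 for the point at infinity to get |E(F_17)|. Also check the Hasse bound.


Affine points = {(2, 4), (2, 13), (3, 4), (3, 13), (4, 0), (5, 5), (5, 12), (7, 1), (7, 16), (8, 7), (8, 10), (9, 3), (9, 14), (12, 4), (12, 13), (14, 5), (14, 12), (15, 5), (15, 12), (16, 8), (16, 9)}; affine count = 21; |E(F_17)| = 22.

Discriminant check: Δ ∝ 4a³ + 27b² = 4·15³ + 27·12² = 4·3375 + 27·144 ≡ 14 (mod 17). Nonzero ⇒ E is nonsingular.
For each x ∈ F_17, compute rhs = x³ + 15·x + 12 mod 17, then count y ∈ F_17 with y² ≡ rhs.
  x = 0: rhs = 12, matching y values: none (0 points).
  x = 1: rhs = 11, matching y values: none (0 points).
  x = 2: rhs = 16, matching y values: 4, 13 (2 points).
  x = 3: rhs = 16, matching y values: 4, 13 (2 points).
  x = 4: rhs = 0, matching y values: 0 (1 points).
  x = 5: rhs = 8, matching y values: 5, 12 (2 points).
  x = 6: rhs = 12, matching y values: none (0 points).
  x = 7: rhs = 1, matching y values: 1, 16 (2 points).
  x = 8: rhs = 15, matching y values: 7, 10 (2 points).
  x = 9: rhs = 9, matching y values: 3, 14 (2 points).
  x = 10: rhs = 6, matching y values: none (0 points).
  x = 11: rhs = 12, matching y values: none (0 points).
  x = 12: rhs = 16, matching y values: 4, 13 (2 points).
  x = 13: rhs = 7, matching y values: none (0 points).
  x = 14: rhs = 8, matching y values: 5, 12 (2 points).
  x = 15: rhs = 8, matching y values: 5, 12 (2 points).
  x = 16: rhs = 13, matching y values: 8, 9 (2 points).
Total affine count: 21.
Full point count |E(F_17)| = 21 + 1 = 22.
Hasse bound: |22 − (17+1)| = |4| = 4 ≤ 2√17 ≈ 8.2462 ✓.


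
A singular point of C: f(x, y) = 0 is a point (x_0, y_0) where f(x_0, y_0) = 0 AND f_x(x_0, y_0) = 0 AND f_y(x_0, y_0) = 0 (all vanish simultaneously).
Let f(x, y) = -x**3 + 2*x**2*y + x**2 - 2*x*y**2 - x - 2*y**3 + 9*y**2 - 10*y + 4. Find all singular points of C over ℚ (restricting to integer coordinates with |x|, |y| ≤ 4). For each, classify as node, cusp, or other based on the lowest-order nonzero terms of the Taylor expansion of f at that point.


Singular points: {(1, 1)}; classification: cusp.

Compute partial derivatives:
  f_x = -3*x**2 + 4*x*y + 2*x - 2*y**2 - 1.
  f_y = 2*x**2 - 4*x*y - 6*y**2 + 18*y - 10.
Scan x_0 ∈ {−4, ..., 4}. For each x_0, f_y(x_0, y) is a polynomial in y; find its integer roots y ∈ {−4, ..., 4}, then test f_x and f at those candidates.
  x = -4: f_y(-4, y) = -6*y**2 + 34*y + 22; no integer root y with |y| ≤ 4.
  x = -3: f_y(-3, y) = -6*y**2 + 30*y + 8; no integer root y with |y| ≤ 4.
  x = -2: f_y(-2, y) = -6*y**2 + 26*y - 2; no integer root y with |y| ≤ 4.
  x = -1: f_y(-1, y) = -6*y**2 + 22*y - 8; no integer root y with |y| ≤ 4.
  x = 0: f_y(0, y) = -6*y**2 + 18*y - 10; no integer root y with |y| ≤ 4.
  x = 1: f_y(1, y) = -6*y**2 + 14*y - 8; vanishes at y ∈ {1}. (1, 1): f_x = 0, f = 0 — SINGULAR.
  x = 2: f_y(2, y) = -6*y**2 + 10*y - 2; no integer root y with |y| ≤ 4.
  x = 3: f_y(3, y) = -6*y**2 + 6*y + 8; no integer root y with |y| ≤ 4.
  x = 4: f_y(4, y) = -6*y**2 + 2*y + 22; no integer root y with |y| ≤ 4.
Only singular point on the grid: (1, 1).
Classify: substitute x = 1 + u, y = 1 + v and expand: f = -u**3 + 2*u**2*v - 2*u*v**2 - 2*v**3 + v**2.
No constant or linear terms (consistent with a singular point). Quadratic part: v**2. Cubic part: -u**3 + 2*u**2*v - 2*u*v**2 - 2*v**3.
The quadratic part v**2 is a perfect square, so there is a single (double) tangent line v = 0, i.e. y = 1. Restricting the cubic part to that line (v = 0) leaves -u**3 ≠ 0, so f is not divisible by v and the branch is v² ≈ u**3 to lowest order — this is a cusp.
Classification: cusp.


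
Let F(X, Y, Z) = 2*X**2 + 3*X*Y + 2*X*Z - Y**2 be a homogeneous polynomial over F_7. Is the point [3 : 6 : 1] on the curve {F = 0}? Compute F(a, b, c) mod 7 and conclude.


F(3,6,1) ≡ 0 (mod 7); P is on the curve.

Evaluate F(3, 6, 1) term-by-term (mod 7).
  2*X**2 ↦ 2·9·1·1 = 18
  3*X*Y ↦ 3·3·6·1 = 54
  2*X*Z ↦ 2·3·1·1 = 6
  -Y**2 ↦ -1·1·36·1 = -36
Sum: F(3, 6, 1) = (18) + (54) + (6) + (-36) = 42.
Reducing mod 7: 42 ≡ 0 (mod 7).
Since F(a, b, c) ≡ 0 (mod 7), P lies on the curve.


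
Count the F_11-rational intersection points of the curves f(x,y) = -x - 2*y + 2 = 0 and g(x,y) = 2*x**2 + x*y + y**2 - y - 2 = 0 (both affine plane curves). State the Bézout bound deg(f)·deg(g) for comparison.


Common zeros: ∅; count = 0; Bézout bound = 2.

deg(f) = 1, deg(g) = 2, so Bézout bound = 2.
Scan x ∈ F_11. For each x, list the y ∈ F_11 with f(x, y) ≡ 0 and those with g(x, y) ≡ 0 (mod 11); the common zeros in that column are the intersection.
  x = 0: f ≡ 0 at y ∈ {1}; g ≡ 0 at y ∈ {2, 10}; common: ∅.
  x = 1: f ≡ 0 at y ∈ {6}; g ≡ 0 at y ∈ {0}; common: ∅.
  x = 2: f ≡ 0 at y ∈ {0}; g ≡ 0 at y ∈ ∅; common: ∅.
  x = 3: f ≡ 0 at y ∈ {5}; g ≡ 0 at y ∈ ∅; common: ∅.
  x = 4: f ≡ 0 at y ∈ {10}; g ≡ 0 at y ∈ ∅; common: ∅.
  x = 5: f ≡ 0 at y ∈ {4}; g ≡ 0 at y ∈ {9}; common: ∅.
  x = 6: f ≡ 0 at y ∈ {9}; g ≡ 0 at y ∈ {7, 10}; common: ∅.
  x = 7: f ≡ 0 at y ∈ {3}; g ≡ 0 at y ∈ {7, 9}; common: ∅.
  x = 8: f ≡ 0 at y ∈ {8}; g ≡ 0 at y ∈ ∅; common: ∅.
  x = 9: f ≡ 0 at y ∈ {2}; g ≡ 0 at y ∈ ∅; common: ∅.
  x = 10: f ≡ 0 at y ∈ {7}; g ≡ 0 at y ∈ {0, 2}; common: ∅.
Collecting: common zeros = ∅, so the count is 0.
Comparison with the Bézout bound: 0 ≤ 2 = deg(f)·deg(g), as expected for curves with no common component (the affine F_11-count falls short of the bound because intersections may lie at infinity, over extension fields, or carry multiplicity).


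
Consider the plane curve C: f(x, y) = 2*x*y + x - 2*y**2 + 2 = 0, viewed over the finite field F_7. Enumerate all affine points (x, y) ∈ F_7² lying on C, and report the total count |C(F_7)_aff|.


Affine F_7-points: {(0, 1), (0, 6), (1, 4), (4, 2), (5, 0), (5, 5)}; count = 6.

For each of the 49 pairs (x, y) ∈ F_7², evaluate f(x, y) mod 7. Record the zeros.
  x = 0: [0↦2, 1↦0, 2↦1, 3↦5, 4↦5, 5↦1, 6↦0]  zeros at y ∈ {1, 6}
  x = 1: [0↦3, 1↦3, 2↦6, 3↦5, 4↦0, 5↦5, 6↦6]  zeros at y ∈ {4}
  x = 2: [0↦4, 1↦6, 2↦4, 3↦5, 4↦2, 5↦2, 6↦5]  zeros at y ∈ ∅
  x = 3: [0↦5, 1↦2, 2↦2, 3↦5, 4↦4, 5↦6, 6↦4]  zeros at y ∈ ∅
  x = 4: [0↦6, 1↦5, 2↦0, 3↦5, 4↦6, 5↦3, 6↦3]  zeros at y ∈ {2}
  x = 5: [0↦0, 1↦1, 2↦5, 3↦5, 4↦1, 5↦0, 6↦2]  zeros at y ∈ {0, 5}
  x = 6: [0↦1, 1↦4, 2↦3, 3↦5, 4↦3, 5↦4, 6↦1]  zeros at y ∈ ∅
Collecting zeros: affine points = {(0, 1), (0, 6), (1, 4), (4, 2), (5, 0), (5, 5)}.
Total count |C(F_7)_aff| = 6.


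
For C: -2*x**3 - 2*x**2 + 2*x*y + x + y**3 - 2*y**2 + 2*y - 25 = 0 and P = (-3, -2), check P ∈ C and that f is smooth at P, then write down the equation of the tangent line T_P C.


Tangent line at P: -45*x + 16*y - 103 = 0.

Step 1: f(-3, -2) = 0, so P lies on C.
Step 2: partial derivatives
  f_x(x, y) = -6*x**2 - 4*x + 2*y + 1, f_y(x, y) = 2*x + 3*y**2 - 4*y + 2.
  f_x(P) = -45, f_y(P) = 16 (gradient nonzero, so P is smooth).
Step 3: tangent line at P: -45·(x − -3) + 16·(y − -2) = 0.
Expanding: -45*x + 16*y - 103 = 0.


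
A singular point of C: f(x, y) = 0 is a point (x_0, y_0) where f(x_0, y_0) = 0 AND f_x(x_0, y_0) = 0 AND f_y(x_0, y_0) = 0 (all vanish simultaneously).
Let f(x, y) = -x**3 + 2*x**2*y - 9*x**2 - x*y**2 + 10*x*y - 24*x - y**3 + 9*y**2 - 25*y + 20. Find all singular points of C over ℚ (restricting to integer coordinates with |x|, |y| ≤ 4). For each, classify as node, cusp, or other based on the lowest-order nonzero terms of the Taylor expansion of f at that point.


Singular points: {(-1, 3)}; classification: cusp.

Compute partial derivatives:
  f_x = -3*x**2 + 4*x*y - 18*x - y**2 + 10*y - 24.
  f_y = 2*x**2 - 2*x*y + 10*x - 3*y**2 + 18*y - 25.
Scan x_0 ∈ {−4, ..., 4}. For each x_0, f_y(x_0, y) is a polynomial in y; find its integer roots y ∈ {−4, ..., 4}, then test f_x and f at those candidates.
  x = -4: f_y(-4, y) = -3*y**2 + 26*y - 33; no integer root y with |y| ≤ 4.
  x = -3: f_y(-3, y) = -3*y**2 + 24*y - 37; no integer root y with |y| ≤ 4.
  x = -2: f_y(-2, y) = -3*y**2 + 22*y - 37; no integer root y with |y| ≤ 4.
  x = -1: f_y(-1, y) = -3*y**2 + 20*y - 33; vanishes at y ∈ {3}. (-1, 3): f_x = 0, f = 0 — SINGULAR.
  x = 0: f_y(0, y) = -3*y**2 + 18*y - 25; no integer root y with |y| ≤ 4.
  x = 1: f_y(1, y) = -3*y**2 + 16*y - 13; vanishes at y ∈ {1}. (1, 1): f_x = -32 ≠ 0.
  x = 2: f_y(2, y) = -3*y**2 + 14*y + 3; no integer root y with |y| ≤ 4.
  x = 3: f_y(3, y) = -3*y**2 + 12*y + 23; no integer root y with |y| ≤ 4.
  x = 4: f_y(4, y) = -3*y**2 + 10*y + 47; no integer root y with |y| ≤ 4.
Only singular point on the grid: (-1, 3).
Classify: substitute x = -1 + u, y = 3 + v and expand: f = -u**3 + 2*u**2*v - u*v**2 - v**3 + v**2.
No constant or linear terms (consistent with a singular point). Quadratic part: v**2. Cubic part: -u**3 + 2*u**2*v - u*v**2 - v**3.
The quadratic part v**2 is a perfect square, so there is a single (double) tangent line v = 0, i.e. y = 3. Restricting the cubic part to that line (v = 0) leaves -u**3 ≠ 0, so f is not divisible by v and the branch is v² ≈ u**3 to lowest order — this is a cusp.
Classification: cusp.


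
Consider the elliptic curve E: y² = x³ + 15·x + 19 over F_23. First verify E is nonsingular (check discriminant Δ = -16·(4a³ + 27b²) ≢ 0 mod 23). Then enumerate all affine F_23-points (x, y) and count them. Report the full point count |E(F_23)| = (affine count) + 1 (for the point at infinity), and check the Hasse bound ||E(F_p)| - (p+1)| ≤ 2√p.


Affine points = {(1, 9), (1, 14), (5, 9), (5, 14), (6, 7), (6, 16), (9, 3), (9, 20), (12, 8), (12, 15), (14, 11), (14, 12), (15, 10), (15, 13), (16, 10), (16, 13), (17, 9), (17, 14), (18, 7), (18, 16), (20, 4), (20, 19), (21, 2), (21, 21), (22, 7), (22, 16)}; affine count = 26; |E(F_23)| = 27.

Discriminant check: Δ ∝ 4a³ + 27b² = 4·15³ + 27·19² = 4·3375 + 27·361 ≡ 17 (mod 23). Nonzero ⇒ E is nonsingular.
For each x ∈ F_23, compute rhs = x³ + 15·x + 19 mod 23, then count y ∈ F_23 with y² ≡ rhs.
  x = 0: rhs = 19, matching y values: none (0 points).
  x = 1: rhs = 12, matching y values: 9, 14 (2 points).
  x = 2: rhs = 11, matching y values: none (0 points).
  x = 3: rhs = 22, matching y values: none (0 points).
  x = 4: rhs = 5, matching y values: none (0 points).
  x = 5: rhs = 12, matching y values: 9, 14 (2 points).
  x = 6: rhs = 3, matching y values: 7, 16 (2 points).
  x = 7: rhs = 7, matching y values: none (0 points).
  x = 8: rhs = 7, matching y values: none (0 points).
  x = 9: rhs = 9, matching y values: 3, 20 (2 points).
  x = 10: rhs = 19, matching y values: none (0 points).
  x = 11: rhs = 20, matching y values: none (0 points).
  x = 12: rhs = 18, matching y values: 8, 15 (2 points).
  x = 13: rhs = 19, matching y values: none (0 points).
  x = 14: rhs = 6, matching y values: 11, 12 (2 points).
  x = 15: rhs = 8, matching y values: 10, 13 (2 points).
  x = 16: rhs = 8, matching y values: 10, 13 (2 points).
  x = 17: rhs = 12, matching y values: 9, 14 (2 points).
  x = 18: rhs = 3, matching y values: 7, 16 (2 points).
  x = 19: rhs = 10, matching y values: none (0 points).
  x = 20: rhs = 16, matching y values: 4, 19 (2 points).
  x = 21: rhs = 4, matching y values: 2, 21 (2 points).
  x = 22: rhs = 3, matching y values: 7, 16 (2 points).
Total affine count: 26.
Full point count |E(F_23)| = 26 + 1 = 27.
Hasse bound: |27 − (23+1)| = |3| = 3 ≤ 2√23 ≈ 9.5917 ✓.


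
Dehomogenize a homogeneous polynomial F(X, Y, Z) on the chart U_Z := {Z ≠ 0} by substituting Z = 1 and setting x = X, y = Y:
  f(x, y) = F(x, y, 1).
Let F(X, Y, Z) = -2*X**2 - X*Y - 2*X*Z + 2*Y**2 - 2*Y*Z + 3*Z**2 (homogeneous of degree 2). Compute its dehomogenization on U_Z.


f(x, y) = -2*x**2 - x*y - 2*x + 2*y**2 - 2*y + 3

On U_Z we set Z = 1. Each monomial c·X^i·Y^j·Z^k in F becomes c·x^i·y^j·1^k = c·x^i·y^j.
Substituting Z = 1: F(X, Y, 1) = -2*x**2 - x*y - 2*x + 2*y**2 - 2*y + 3.
Note: deg(f) ≤ deg(F) = 2; strict inequality happens when F is divisible by Z (lost terms).


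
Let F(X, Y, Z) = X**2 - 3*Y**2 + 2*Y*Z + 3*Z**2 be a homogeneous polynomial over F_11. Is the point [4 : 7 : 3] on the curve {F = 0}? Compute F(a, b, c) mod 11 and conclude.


F(4,7,3) ≡ 4 (mod 11); P is NOT on the curve.

Evaluate F(4, 7, 3) term-by-term (mod 11).
  X**2 ↦ 1·16·1·1 = 16
  -3*Y**2 ↦ -3·1·49·1 = -147
  2*Y*Z ↦ 2·1·7·3 = 42
  3*Z**2 ↦ 3·1·1·9 = 27
Sum: F(4, 7, 3) = (16) + (-147) + (42) + (27) = -62.
Reducing mod 11: -62 ≡ 4 (mod 11).
Since F(a, b, c) ≡ 4 ≠ 0 (mod 11), P does NOT lie on the curve.


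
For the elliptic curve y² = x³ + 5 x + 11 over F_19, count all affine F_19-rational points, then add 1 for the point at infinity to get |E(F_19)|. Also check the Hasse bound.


Affine points = {(0, 7), (0, 12), (1, 6), (1, 13), (4, 0), (5, 3), (5, 16), (7, 3), (7, 16), (9, 5), (9, 14), (10, 4), (10, 15), (16, 8), (16, 11), (18, 9), (18, 10)}; affine count = 17; |E(F_19)| = 18.

Discriminant check: Δ ∝ 4a³ + 27b² = 4·5³ + 27·11² = 4·125 + 27·121 ≡ 5 (mod 19). Nonzero ⇒ E is nonsingular.
For each x ∈ F_19, compute rhs = x³ + 5·x + 11 mod 19, then count y ∈ F_19 with y² ≡ rhs.
  x = 0: rhs = 11, matching y values: 7, 12 (2 points).
  x = 1: rhs = 17, matching y values: 6, 13 (2 points).
  x = 2: rhs = 10, matching y values: none (0 points).
  x = 3: rhs = 15, matching y values: none (0 points).
  x = 4: rhs = 0, matching y values: 0 (1 points).
  x = 5: rhs = 9, matching y values: 3, 16 (2 points).
  x = 6: rhs = 10, matching y values: none (0 points).
  x = 7: rhs = 9, matching y values: 3, 16 (2 points).
  x = 8: rhs = 12, matching y values: none (0 points).
  x = 9: rhs = 6, matching y values: 5, 14 (2 points).
  x = 10: rhs = 16, matching y values: 4, 15 (2 points).
  x = 11: rhs = 10, matching y values: none (0 points).
  x = 12: rhs = 13, matching y values: none (0 points).
  x = 13: rhs = 12, matching y values: none (0 points).
  x = 14: rhs = 13, matching y values: none (0 points).
  x = 15: rhs = 3, matching y values: none (0 points).
  x = 16: rhs = 7, matching y values: 8, 11 (2 points).
  x = 17: rhs = 12, matching y values: none (0 points).
  x = 18: rhs = 5, matching y values: 9, 10 (2 points).
Total affine count: 17.
Full point count |E(F_19)| = 17 + 1 = 18.
Hasse bound: |18 − (19+1)| = |-2| = 2 ≤ 2√19 ≈ 8.7178 ✓.


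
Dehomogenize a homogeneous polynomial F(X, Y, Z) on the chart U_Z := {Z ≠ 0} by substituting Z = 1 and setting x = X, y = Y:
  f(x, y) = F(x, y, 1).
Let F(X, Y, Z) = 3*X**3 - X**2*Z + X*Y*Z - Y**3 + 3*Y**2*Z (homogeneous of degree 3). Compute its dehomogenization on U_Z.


f(x, y) = 3*x**3 - x**2 + x*y - y**3 + 3*y**2

On U_Z we set Z = 1. Each monomial c·X^i·Y^j·Z^k in F becomes c·x^i·y^j·1^k = c·x^i·y^j.
Substituting Z = 1: F(X, Y, 1) = 3*x**3 - x**2 + x*y - y**3 + 3*y**2.
Note: deg(f) ≤ deg(F) = 3; strict inequality happens when F is divisible by Z (lost terms).


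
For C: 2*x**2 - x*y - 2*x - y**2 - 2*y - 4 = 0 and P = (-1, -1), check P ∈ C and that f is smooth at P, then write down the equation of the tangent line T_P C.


Tangent line at P: -5*x + y - 4 = 0.

Step 1: f(-1, -1) = 0, so P lies on C.
Step 2: partial derivatives
  f_x(x, y) = 4*x - y - 2, f_y(x, y) = -x - 2*y - 2.
  f_x(P) = -5, f_y(P) = 1 (gradient nonzero, so P is smooth).
Step 3: tangent line at P: -5·(x − -1) + 1·(y − -1) = 0.
Expanding: -5*x + y - 4 = 0.


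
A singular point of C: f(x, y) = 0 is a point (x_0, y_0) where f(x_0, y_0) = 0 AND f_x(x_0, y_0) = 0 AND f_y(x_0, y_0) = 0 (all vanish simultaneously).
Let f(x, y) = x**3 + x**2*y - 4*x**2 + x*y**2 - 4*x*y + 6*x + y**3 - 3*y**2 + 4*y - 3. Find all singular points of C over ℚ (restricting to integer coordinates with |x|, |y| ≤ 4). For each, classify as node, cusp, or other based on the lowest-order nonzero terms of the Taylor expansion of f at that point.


Singular points: {(1, 1)}; classification: cusp.

Compute partial derivatives:
  f_x = 3*x**2 + 2*x*y - 8*x + y**2 - 4*y + 6.
  f_y = x**2 + 2*x*y - 4*x + 3*y**2 - 6*y + 4.
Scan x_0 ∈ {−4, ..., 4}. For each x_0, f_y(x_0, y) is a polynomial in y; find its integer roots y ∈ {−4, ..., 4}, then test f_x and f at those candidates.
  x = -4: f_y(-4, y) = 3*y**2 - 14*y + 36; no integer root y with |y| ≤ 4.
  x = -3: f_y(-3, y) = 3*y**2 - 12*y + 25; no integer root y with |y| ≤ 4.
  x = -2: f_y(-2, y) = 3*y**2 - 10*y + 16; no integer root y with |y| ≤ 4.
  x = -1: f_y(-1, y) = 3*y**2 - 8*y + 9; no integer root y with |y| ≤ 4.
  x = 0: f_y(0, y) = 3*y**2 - 6*y + 4; no integer root y with |y| ≤ 4.
  x = 1: f_y(1, y) = 3*y**2 - 4*y + 1; vanishes at y ∈ {1}. (1, 1): f_x = 0, f = 0 — SINGULAR.
  x = 2: f_y(2, y) = 3*y**2 - 2*y; vanishes at y ∈ {0}. (2, 0): f_x = 2 ≠ 0.
  x = 3: f_y(3, y) = 3*y**2 + 1; no integer root y with |y| ≤ 4.
  x = 4: f_y(4, y) = 3*y**2 + 2*y + 4; no integer root y with |y| ≤ 4.
Only singular point on the grid: (1, 1).
Classify: substitute x = 1 + u, y = 1 + v and expand: f = u**3 + u**2*v + u*v**2 + v**3 + v**2.
No constant or linear terms (consistent with a singular point). Quadratic part: v**2. Cubic part: u**3 + u**2*v + u*v**2 + v**3.
The quadratic part v**2 is a perfect square, so there is a single (double) tangent line v = 0, i.e. y = 1. Restricting the cubic part to that line (v = 0) leaves u**3 ≠ 0, so f is not divisible by v and the branch is v² ≈ -u**3 to lowest order — this is a cusp.
Classification: cusp.


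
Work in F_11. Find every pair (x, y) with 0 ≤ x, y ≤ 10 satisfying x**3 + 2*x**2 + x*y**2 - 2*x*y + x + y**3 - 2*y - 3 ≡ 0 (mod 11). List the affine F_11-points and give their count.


Affine F_11-points: {(2, 10), (3, 10), (4, 10), (5, 8), (6, 3), (8, 2), (8, 5), (8, 7)}; count = 8.

For each of the 121 pairs (x, y) ∈ F_11², evaluate f(x, y) mod 11. Record the zeros.
  x = 0: [0↦8, 1↦7, 2↦1, 3↦7, 4↦9, 5↦2, 6↦3, 7↦7, 8↦9, 9↦4, 10↦9]  zeros at y ∈ ∅
  x = 1: [0↦1, 1↦10, 2↦5, 3↦3, 4↦10, 5↦10, 6↦9, 7↦2, 8↦6, 9↦5, 10↦5]  zeros at y ∈ ∅
  x = 2: [0↦4, 1↦1, 2↦8, 3↦9, 4↦10, 5↦6, 6↦3, 7↦7, 8↦2, 9↦5, 10↦0]  zeros at y ∈ {10}
  x = 3: [0↦1, 1↦8, 2↦5, 3↦9, 4↦4, 5↦7, 6↦2, 7↦6, 8↦3, 9↦10, 10↦0]  zeros at y ∈ {10}
  x = 4: [0↦9, 1↦4, 2↦2, 3↦9, 4↦9, 5↦8, 6↦1, 7↦5, 8↦4, 9↦4, 10↦0]  zeros at y ∈ {10}
  x = 5: [0↦1, 1↦6, 2↦5, 3↦4, 4↦9, 5↦4, 6↦6, 7↦10, 8↦0, 9↦4, 10↦6]  zeros at y ∈ {8}
  x = 6: [0↦5, 1↦9, 2↦9, 3↦0, 4↦10, 5↦1, 6↦1, 7↦5, 8↦8, 9↦5, 10↦2]  zeros at y ∈ {3}
  x = 7: [0↦5, 1↦8, 2↦9, 3↦3, 4↦7, 5↦5, 6↦3, 7↦7, 8↦1, 9↦2, 10↦5]  zeros at y ∈ ∅
  x = 8: [0↦7, 1↦9, 2↦0, 3↦8, 4↦6, 5↦0, 6↦7, 7↦0, 8↦7, 9↦1, 10↦10]  zeros at y ∈ {2, 5, 7}
  x = 9: [0↦6, 1↦7, 2↦10, 3↦10, 4↦2, 5↦3, 6↦8, 7↦1, 8↦10, 9↦8, 10↦1]  zeros at y ∈ ∅
  x = 10: [0↦8, 1↦8, 2↦1, 3↦4, 4↦1, 5↦9, 6↦1, 7↦5, 8↦5, 9↦7, 10↦6]  zeros at y ∈ ∅
Collecting zeros: affine points = {(2, 10), (3, 10), (4, 10), (5, 8), (6, 3), (8, 2), (8, 5), (8, 7)}.
Total count |C(F_11)_aff| = 8.


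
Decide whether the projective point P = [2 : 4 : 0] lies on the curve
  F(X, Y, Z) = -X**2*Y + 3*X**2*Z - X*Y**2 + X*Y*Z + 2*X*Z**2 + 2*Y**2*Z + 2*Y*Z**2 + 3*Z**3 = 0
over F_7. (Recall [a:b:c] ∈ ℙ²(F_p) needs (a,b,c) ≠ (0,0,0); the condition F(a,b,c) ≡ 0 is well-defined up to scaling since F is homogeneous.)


F(2,4,0) ≡ 1 (mod 7); P is NOT on the curve.

Evaluate F(2, 4, 0) term-by-term (mod 7).
  -X**2*Y ↦ -1·4·4·1 = -16
  3*X**2*Z ↦ 3·4·1·0 = 0
  -X*Y**2 ↦ -1·2·16·1 = -32
  X*Y*Z ↦ 1·2·4·0 = 0
  2*X*Z**2 ↦ 2·2·1·0 = 0
  2*Y**2*Z ↦ 2·1·16·0 = 0
  2*Y*Z**2 ↦ 2·1·4·0 = 0
  3*Z**3 ↦ 3·1·1·0 = 0
Sum: F(2, 4, 0) = (-16) + (0) + (-32) + (0) + (0) + (0) + (0) + (0) = -48.
Reducing mod 7: -48 ≡ 1 (mod 7).
Since F(a, b, c) ≡ 1 ≠ 0 (mod 7), P does NOT lie on the curve.


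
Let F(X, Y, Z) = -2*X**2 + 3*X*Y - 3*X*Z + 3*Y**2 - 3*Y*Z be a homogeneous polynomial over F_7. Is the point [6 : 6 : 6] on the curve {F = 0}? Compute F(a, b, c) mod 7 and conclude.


F(6,6,6) ≡ 5 (mod 7); P is NOT on the curve.

Evaluate F(6, 6, 6) term-by-term (mod 7).
  -2*X**2 ↦ -2·36·1·1 = -72
  3*X*Y ↦ 3·6·6·1 = 108
  -3*X*Z ↦ -3·6·1·6 = -108
  3*Y**2 ↦ 3·1·36·1 = 108
  -3*Y*Z ↦ -3·1·6·6 = -108
Sum: F(6, 6, 6) = (-72) + (108) + (-108) + (108) + (-108) = -72.
Reducing mod 7: -72 ≡ 5 (mod 7).
Since F(a, b, c) ≡ 5 ≠ 0 (mod 7), P does NOT lie on the curve.


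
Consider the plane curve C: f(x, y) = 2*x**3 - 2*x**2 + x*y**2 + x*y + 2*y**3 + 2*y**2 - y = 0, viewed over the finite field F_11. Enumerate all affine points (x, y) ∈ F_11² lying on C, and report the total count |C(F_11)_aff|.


Affine F_11-points: {(0, 0), (0, 2), (0, 8), (1, 0), (1, 4), (2, 5), (3, 6), (6, 2), (6, 8), (7, 1), (10, 4)}; count = 11.

For each of the 121 pairs (x, y) ∈ F_11², evaluate f(x, y) mod 11. Record the zeros.
  x = 0: [0↦0, 1↦3, 2↦0, 3↦3, 4↦2, 5↦9, 6↦3, 7↦7, 8↦0, 9↦5, 10↦1]  zeros at y ∈ {0, 2, 8}
  x = 1: [0↦0, 1↦5, 2↦6, 3↦4, 4↦0, 5↦6, 6↦1, 7↦8, 8↦6, 9↦7, 10↦1]  zeros at y ∈ {0, 4}
  x = 2: [0↦8, 1↦4, 2↦9, 3↦2, 4↦6, 5↦0, 6↦7, 7↦6, 8↦9, 9↦6, 10↦9]  zeros at y ∈ {5}
  x = 3: [0↦3, 1↦1, 2↦10, 3↦9, 4↦10, 5↦3, 6↦0, 7↦2, 8↦10, 9↦3, 10↦4]  zeros at y ∈ {6}
  x = 4: [0↦8, 1↦8, 2↦10, 3↦4, 4↦2, 5↦5, 6↦3, 7↦8, 8↦10, 9↦10, 10↦9]  zeros at y ∈ ∅
  x = 5: [0↦2, 1↦4, 2↦10, 3↦10, 4↦5, 5↦7, 6↦6, 7↦3, 8↦10, 9↦6, 10↦3]  zeros at y ∈ ∅
  x = 6: [0↦8, 1↦1, 2↦0, 3↦6, 4↦9, 5↦10, 6↦10, 7↦10, 8↦0, 9↦3, 10↦9]  zeros at y ∈ {2, 8}
  x = 7: [0↦5, 1↦0, 2↦3, 3↦4, 4↦4, 5↦4, 6↦5, 7↦8, 8↦3, 9↦2, 10↦6]  zeros at y ∈ {1}
  x = 8: [0↦5, 1↦2, 2↦9, 3↦5, 4↦2, 5↦1, 6↦3, 7↦9, 8↦9, 9↦4, 10↦6]  zeros at y ∈ ∅
  x = 9: [0↦9, 1↦8, 2↦8, 3↦10, 4↦4, 5↦2, 6↦5, 7↦3, 8↦8, 9↦10, 10↦10]  zeros at y ∈ ∅
  x = 10: [0↦7, 1↦8, 2↦1, 3↦9, 4↦0, 5↦8, 6↦1, 7↦2, 8↦1, 9↦10, 10↦8]  zeros at y ∈ {4}
Collecting zeros: affine points = {(0, 0), (0, 2), (0, 8), (1, 0), (1, 4), (2, 5), (3, 6), (6, 2), (6, 8), (7, 1), (10, 4)}.
Total count |C(F_11)_aff| = 11.


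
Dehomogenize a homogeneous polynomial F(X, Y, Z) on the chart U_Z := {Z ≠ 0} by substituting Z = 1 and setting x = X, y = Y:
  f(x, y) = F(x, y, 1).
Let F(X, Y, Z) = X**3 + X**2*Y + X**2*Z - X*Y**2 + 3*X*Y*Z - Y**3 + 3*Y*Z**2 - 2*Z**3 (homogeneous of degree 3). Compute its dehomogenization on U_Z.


f(x, y) = x**3 + x**2*y + x**2 - x*y**2 + 3*x*y - y**3 + 3*y - 2

On U_Z we set Z = 1. Each monomial c·X^i·Y^j·Z^k in F becomes c·x^i·y^j·1^k = c·x^i·y^j.
Substituting Z = 1: F(X, Y, 1) = x**3 + x**2*y + x**2 - x*y**2 + 3*x*y - y**3 + 3*y - 2.
Note: deg(f) ≤ deg(F) = 3; strict inequality happens when F is divisible by Z (lost terms).


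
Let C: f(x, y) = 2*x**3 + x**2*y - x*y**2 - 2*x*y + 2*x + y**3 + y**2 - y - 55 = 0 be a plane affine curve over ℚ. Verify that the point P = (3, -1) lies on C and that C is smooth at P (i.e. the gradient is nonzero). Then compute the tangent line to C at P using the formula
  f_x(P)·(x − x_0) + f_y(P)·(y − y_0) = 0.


Tangent line at P: 51*x + 9*y - 144 = 0.

Step 1: f(3, -1) = 0, so P lies on C.
Step 2: partial derivatives
  f_x(x, y) = 6*x**2 + 2*x*y - y**2 - 2*y + 2, f_y(x, y) = x**2 - 2*x*y - 2*x + 3*y**2 + 2*y - 1.
  f_x(P) = 51, f_y(P) = 9 (gradient nonzero, so P is smooth).
Step 3: tangent line at P: 51·(x − 3) + 9·(y − -1) = 0.
Expanding: 51*x + 9*y - 144 = 0.


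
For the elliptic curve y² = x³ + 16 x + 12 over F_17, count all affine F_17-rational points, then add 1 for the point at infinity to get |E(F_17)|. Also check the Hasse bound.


Affine points = {(2, 1), (2, 16), (3, 6), (3, 11), (4, 2), (4, 15), (5, 8), (5, 9), (6, 1), (6, 16), (7, 5), (7, 12), (9, 1), (9, 16), (10, 4), (10, 13)}; affine count = 16; |E(F_17)| = 17.

Discriminant check: Δ ∝ 4a³ + 27b² = 4·16³ + 27·12² = 4·4096 + 27·144 ≡ 8 (mod 17). Nonzero ⇒ E is nonsingular.
For each x ∈ F_17, compute rhs = x³ + 16·x + 12 mod 17, then count y ∈ F_17 with y² ≡ rhs.
  x = 0: rhs = 12, matching y values: none (0 points).
  x = 1: rhs = 12, matching y values: none (0 points).
  x = 2: rhs = 1, matching y values: 1, 16 (2 points).
  x = 3: rhs = 2, matching y values: 6, 11 (2 points).
  x = 4: rhs = 4, matching y values: 2, 15 (2 points).
  x = 5: rhs = 13, matching y values: 8, 9 (2 points).
  x = 6: rhs = 1, matching y values: 1, 16 (2 points).
  x = 7: rhs = 8, matching y values: 5, 12 (2 points).
  x = 8: rhs = 6, matching y values: none (0 points).
  x = 9: rhs = 1, matching y values: 1, 16 (2 points).
  x = 10: rhs = 16, matching y values: 4, 13 (2 points).
  x = 11: rhs = 6, matching y values: none (0 points).
  x = 12: rhs = 11, matching y values: none (0 points).
  x = 13: rhs = 3, matching y values: none (0 points).
  x = 14: rhs = 5, matching y values: none (0 points).
  x = 15: rhs = 6, matching y values: none (0 points).
  x = 16: rhs = 12, matching y values: none (0 points).
Total affine count: 16.
Full point count |E(F_17)| = 16 + 1 = 17.
Hasse bound: |17 − (17+1)| = |-1| = 1 ≤ 2√17 ≈ 8.2462 ✓.


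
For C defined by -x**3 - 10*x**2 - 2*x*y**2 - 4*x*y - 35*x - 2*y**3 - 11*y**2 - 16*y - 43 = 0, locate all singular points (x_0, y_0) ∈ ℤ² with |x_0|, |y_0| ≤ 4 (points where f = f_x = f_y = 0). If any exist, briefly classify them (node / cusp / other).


Singular points: {(-3, -1)}; classification: node.

Compute partial derivatives:
  f_x = -3*x**2 - 20*x - 2*y**2 - 4*y - 35.
  f_y = -4*x*y - 4*x - 6*y**2 - 22*y - 16.
Scan x_0 ∈ {−4, ..., 4}. For each x_0, f_y(x_0, y) is a polynomial in y; find its integer roots y ∈ {−4, ..., 4}, then test f_x and f at those candidates.
  x = -4: f_y(-4, y) = -6*y**2 - 6*y; vanishes at y ∈ {-1, 0}. (-4, -1): f_x = -1 ≠ 0; (-4, 0): f_x = -3 ≠ 0.
  x = -3: f_y(-3, y) = -6*y**2 - 10*y - 4; vanishes at y ∈ {-1}. (-3, -1): f_x = 0, f = 0 — SINGULAR.
  x = -2: f_y(-2, y) = -6*y**2 - 14*y - 8; vanishes at y ∈ {-1}. (-2, -1): f_x = -5 ≠ 0.
  x = -1: f_y(-1, y) = -6*y**2 - 18*y - 12; vanishes at y ∈ {-2, -1}. (-1, -2): f_x = -18 ≠ 0; (-1, -1): f_x = -16 ≠ 0.
  x = 0: f_y(0, y) = -6*y**2 - 22*y - 16; vanishes at y ∈ {-1}. (0, -1): f_x = -33 ≠ 0.
  x = 1: f_y(1, y) = -6*y**2 - 26*y - 20; vanishes at y ∈ {-1}. (1, -1): f_x = -56 ≠ 0.
  x = 2: f_y(2, y) = -6*y**2 - 30*y - 24; vanishes at y ∈ {-4, -1}. (2, -4): f_x = -103 ≠ 0; (2, -1): f_x = -85 ≠ 0.
  x = 3: f_y(3, y) = -6*y**2 - 34*y - 28; vanishes at y ∈ {-1}. (3, -1): f_x = -120 ≠ 0.
  x = 4: f_y(4, y) = -6*y**2 - 38*y - 32; vanishes at y ∈ {-1}. (4, -1): f_x = -161 ≠ 0.
Only singular point on the grid: (-3, -1).
Classify: substitute x = -3 + u, y = -1 + v and expand: f = -u**3 - u**2 - 2*u*v**2 - 2*v**3 + v**2.
No constant or linear terms (consistent with a singular point). Quadratic part: -u**2 + v**2. Cubic part: -u**3 - 2*u*v**2 - 2*v**3.
The quadratic part v**2 - u**2 = (v − u)(v + u) splits into two distinct linear factors, so there are two distinct tangent lines y − -1 = ±(x − -3) — this is a node (ordinary double point).
Classification: node.


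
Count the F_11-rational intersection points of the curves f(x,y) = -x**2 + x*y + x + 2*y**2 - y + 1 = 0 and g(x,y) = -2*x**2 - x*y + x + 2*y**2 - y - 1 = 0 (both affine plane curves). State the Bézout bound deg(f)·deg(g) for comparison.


Common zeros: {(1, 4), (8, 0)}; count = 2; Bézout bound = 4.

deg(f) = 2, deg(g) = 2, so Bézout bound = 4.
Scan x ∈ F_11. For each x, list the y ∈ F_11 with f(x, y) ≡ 0 and those with g(x, y) ≡ 0 (mod 11); the common zeros in that column are the intersection.
  x = 0: f ≡ 0 at y ∈ {8, 9}; g ≡ 0 at y ∈ {1, 5}; common: ∅.
  x = 1: f ≡ 0 at y ∈ {4, 7}; g ≡ 0 at y ∈ {4, 8}; common: {4}.
  x = 2: f ≡ 0 at y ∈ {6, 10}; g ≡ 0 at y ∈ ∅; common: ∅.
  x = 3: f ≡ 0 at y ∈ {5}; g ≡ 0 at y ∈ {4, 9}; common: ∅.
  x = 4: f ≡ 0 at y ∈ {0, 4}; g ≡ 0 at y ∈ {9, 10}; common: ∅.
  x = 5: f ≡ 0 at y ∈ {3, 6}; g ≡ 0 at y ∈ ∅; common: ∅.
  x = 6: f ≡ 0 at y ∈ {1, 2}; g ≡ 0 at y ∈ ∅; common: ∅.
  x = 7: f ≡ 0 at y ∈ {1, 7}; g ≡ 0 at y ∈ ∅; common: ∅.
  x = 8: f ≡ 0 at y ∈ {0, 2}; g ≡ 0 at y ∈ {0, 10}; common: {0}.
  x = 9: f ≡ 0 at y ∈ {8, 10}; g ≡ 0 at y ∈ {0, 5}; common: ∅.
  x = 10: f ≡ 0 at y ∈ {3, 9}; g ≡ 0 at y ∈ ∅; common: ∅.
Collecting: common zeros = {(1, 4), (8, 0)}, so the count is 2.
Comparison with the Bézout bound: 2 ≤ 4 = deg(f)·deg(g), as expected for curves with no common component (the affine F_11-count falls short of the bound because intersections may lie at infinity, over extension fields, or carry multiplicity).


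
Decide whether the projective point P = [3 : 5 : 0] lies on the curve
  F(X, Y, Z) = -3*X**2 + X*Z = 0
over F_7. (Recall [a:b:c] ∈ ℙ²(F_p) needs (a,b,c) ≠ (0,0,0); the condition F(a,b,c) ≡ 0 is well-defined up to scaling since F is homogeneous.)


F(3,5,0) ≡ 1 (mod 7); P is NOT on the curve.

Evaluate F(3, 5, 0) term-by-term (mod 7).
  -3*X**2 ↦ -3·9·1·1 = -27
  X*Z ↦ 1·3·1·0 = 0
Sum: F(3, 5, 0) = (-27) + (0) = -27.
Reducing mod 7: -27 ≡ 1 (mod 7).
Since F(a, b, c) ≡ 1 ≠ 0 (mod 7), P does NOT lie on the curve.


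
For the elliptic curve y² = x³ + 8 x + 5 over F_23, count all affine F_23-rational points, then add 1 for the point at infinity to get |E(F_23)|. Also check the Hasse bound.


Affine points = {(2, 11), (2, 12), (4, 3), (4, 20), (5, 3), (5, 20), (6, 4), (6, 19), (7, 6), (7, 17), (8, 11), (8, 12), (9, 1), (9, 22), (10, 2), (10, 21), (12, 9), (12, 14), (13, 11), (13, 12), (14, 3), (14, 20), (15, 2), (15, 21), (18, 1), (18, 22), (19, 1), (19, 22), (20, 0), (21, 2), (21, 21)}; affine count = 31; |E(F_23)| = 32.

Discriminant check: Δ ∝ 4a³ + 27b² = 4·8³ + 27·5² = 4·512 + 27·25 ≡ 9 (mod 23). Nonzero ⇒ E is nonsingular.
For each x ∈ F_23, compute rhs = x³ + 8·x + 5 mod 23, then count y ∈ F_23 with y² ≡ rhs.
  x = 0: rhs = 5, matching y values: none (0 points).
  x = 1: rhs = 14, matching y values: none (0 points).
  x = 2: rhs = 6, matching y values: 11, 12 (2 points).
  x = 3: rhs = 10, matching y values: none (0 points).
  x = 4: rhs = 9, matching y values: 3, 20 (2 points).
  x = 5: rhs = 9, matching y values: 3, 20 (2 points).
  x = 6: rhs = 16, matching y values: 4, 19 (2 points).
  x = 7: rhs = 13, matching y values: 6, 17 (2 points).
  x = 8: rhs = 6, matching y values: 11, 12 (2 points).
  x = 9: rhs = 1, matching y values: 1, 22 (2 points).
  x = 10: rhs = 4, matching y values: 2, 21 (2 points).
  x = 11: rhs = 21, matching y values: none (0 points).
  x = 12: rhs = 12, matching y values: 9, 14 (2 points).
  x = 13: rhs = 6, matching y values: 11, 12 (2 points).
  x = 14: rhs = 9, matching y values: 3, 20 (2 points).
  x = 15: rhs = 4, matching y values: 2, 21 (2 points).
  x = 16: rhs = 20, matching y values: none (0 points).
  x = 17: rhs = 17, matching y values: none (0 points).
  x = 18: rhs = 1, matching y values: 1, 22 (2 points).
  x = 19: rhs = 1, matching y values: 1, 22 (2 points).
  x = 20: rhs = 0, matching y values: 0 (1 points).
  x = 21: rhs = 4, matching y values: 2, 21 (2 points).
  x = 22: rhs = 19, matching y values: none (0 points).
Total affine count: 31.
Full point count |E(F_23)| = 31 + 1 = 32.
Hasse bound: |32 − (23+1)| = |8| = 8 ≤ 2√23 ≈ 9.5917 ✓.


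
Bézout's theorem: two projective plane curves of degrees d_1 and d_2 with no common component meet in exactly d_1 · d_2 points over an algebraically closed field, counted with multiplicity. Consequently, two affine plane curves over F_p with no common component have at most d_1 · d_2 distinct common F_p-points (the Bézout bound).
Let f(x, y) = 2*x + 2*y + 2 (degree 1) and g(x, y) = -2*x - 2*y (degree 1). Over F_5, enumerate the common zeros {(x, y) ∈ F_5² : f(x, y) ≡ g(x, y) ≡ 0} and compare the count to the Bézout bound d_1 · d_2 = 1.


Common zeros: ∅; count = 0; Bézout bound = 1.

deg(f) = 1, deg(g) = 1, so Bézout bound = 1.
Scan x ∈ F_5. For each x, list the y ∈ F_5 with f(x, y) ≡ 0 and those with g(x, y) ≡ 0 (mod 5); the common zeros in that column are the intersection.
  x = 0: f ≡ 0 at y ∈ {4}; g ≡ 0 at y ∈ {0}; common: ∅.
  x = 1: f ≡ 0 at y ∈ {3}; g ≡ 0 at y ∈ {4}; common: ∅.
  x = 2: f ≡ 0 at y ∈ {2}; g ≡ 0 at y ∈ {3}; common: ∅.
  x = 3: f ≡ 0 at y ∈ {1}; g ≡ 0 at y ∈ {2}; common: ∅.
  x = 4: f ≡ 0 at y ∈ {0}; g ≡ 0 at y ∈ {1}; common: ∅.
Collecting: common zeros = ∅, so the count is 0.
Comparison with the Bézout bound: 0 ≤ 1 = deg(f)·deg(g), as expected for curves with no common component (the affine F_5-count falls short of the bound because intersections may lie at infinity, over extension fields, or carry multiplicity).
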